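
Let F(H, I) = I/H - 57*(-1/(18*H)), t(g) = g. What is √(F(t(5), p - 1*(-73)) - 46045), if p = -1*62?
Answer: I*√1657518/6 ≈ 214.57*I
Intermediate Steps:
p = -62
F(H, I) = 19/(6*H) + I/H (F(H, I) = I/H - 57*(-1/(18*H)) = I/H - (-19)/(6*H) = I/H + 19/(6*H) = 19/(6*H) + I/H)
√(F(t(5), p - 1*(-73)) - 46045) = √((19/6 + (-62 - 1*(-73)))/5 - 46045) = √((19/6 + (-62 + 73))/5 - 46045) = √((19/6 + 11)/5 - 46045) = √((⅕)*(85/6) - 46045) = √(17/6 - 46045) = √(-276253/6) = I*√1657518/6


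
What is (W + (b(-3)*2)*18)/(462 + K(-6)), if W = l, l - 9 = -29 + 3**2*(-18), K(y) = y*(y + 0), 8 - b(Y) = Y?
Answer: 107/249 ≈ 0.42972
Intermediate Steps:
b(Y) = 8 - Y
K(y) = y**2 (K(y) = y*y = y**2)
l = -182 (l = 9 + (-29 + 3**2*(-18)) = 9 + (-29 + 9*(-18)) = 9 + (-29 - 162) = 9 - 191 = -182)
W = -182
(W + (b(-3)*2)*18)/(462 + K(-6)) = (-182 + ((8 - 1*(-3))*2)*18)/(462 + (-6)**2) = (-182 + ((8 + 3)*2)*18)/(462 + 36) = (-182 + (11*2)*18)/498 = (-182 + 22*18)*(1/498) = (-182 + 396)*(1/498) = 214*(1/498) = 107/249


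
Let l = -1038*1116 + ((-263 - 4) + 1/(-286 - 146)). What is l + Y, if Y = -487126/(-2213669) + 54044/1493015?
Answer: -1654329988915923983203/1427777721519120 ≈ -1.1587e+6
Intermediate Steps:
Y = 846921952326/3305041022035 (Y = -487126*(-1/2213669) + 54044*(1/1493015) = 487126/2213669 + 54044/1493015 = 846921952326/3305041022035 ≈ 0.25625)
l = -500547601/432 (l = -1158408 + (-267 + 1/(-432)) = -1158408 + (-267 - 1/432) = -1158408 - 115345/432 = -500547601/432 ≈ -1.1587e+6)
l + Y = -500547601/432 + 846921952326/3305041022035 = -1654329988915923983203/1427777721519120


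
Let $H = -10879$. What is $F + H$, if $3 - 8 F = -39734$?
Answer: $- \frac{47295}{8} \approx -5911.9$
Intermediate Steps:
$F = \frac{39737}{8}$ ($F = \frac{3}{8} - - \frac{19867}{4} = \frac{3}{8} + \frac{19867}{4} = \frac{39737}{8} \approx 4967.1$)
$F + H = \frac{39737}{8} - 10879 = - \frac{47295}{8}$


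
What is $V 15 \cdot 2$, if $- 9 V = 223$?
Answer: $- \frac{2230}{3} \approx -743.33$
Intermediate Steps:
$V = - \frac{223}{9}$ ($V = \left(- \frac{1}{9}\right) 223 = - \frac{223}{9} \approx -24.778$)
$V 15 \cdot 2 = - \frac{223 \cdot 15 \cdot 2}{9} = \left(- \frac{223}{9}\right) 30 = - \frac{2230}{3}$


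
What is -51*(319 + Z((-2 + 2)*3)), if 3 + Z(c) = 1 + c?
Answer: -16167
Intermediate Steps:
Z(c) = -2 + c (Z(c) = -3 + (1 + c) = -2 + c)
-51*(319 + Z((-2 + 2)*3)) = -51*(319 + (-2 + (-2 + 2)*3)) = -51*(319 + (-2 + 0*3)) = -51*(319 + (-2 + 0)) = -51*(319 - 2) = -51*317 = -16167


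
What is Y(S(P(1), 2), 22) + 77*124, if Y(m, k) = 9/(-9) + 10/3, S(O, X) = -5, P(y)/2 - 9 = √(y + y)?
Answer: 28651/3 ≈ 9550.3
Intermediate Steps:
P(y) = 18 + 2*√2*√y (P(y) = 18 + 2*√(y + y) = 18 + 2*√(2*y) = 18 + 2*(√2*√y) = 18 + 2*√2*√y)
Y(m, k) = 7/3 (Y(m, k) = 9*(-⅑) + 10*(⅓) = -1 + 10/3 = 7/3)
Y(S(P(1), 2), 22) + 77*124 = 7/3 + 77*124 = 7/3 + 9548 = 28651/3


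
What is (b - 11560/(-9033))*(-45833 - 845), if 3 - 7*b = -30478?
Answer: -12855858385654/63231 ≈ -2.0332e+8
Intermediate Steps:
b = 30481/7 (b = 3/7 - 1/7*(-30478) = 3/7 + 4354 = 30481/7 ≈ 4354.4)
(b - 11560/(-9033))*(-45833 - 845) = (30481/7 - 11560/(-9033))*(-45833 - 845) = (30481/7 - 11560*(-1/9033))*(-46678) = (30481/7 + 11560/9033)*(-46678) = (275415793/63231)*(-46678) = -12855858385654/63231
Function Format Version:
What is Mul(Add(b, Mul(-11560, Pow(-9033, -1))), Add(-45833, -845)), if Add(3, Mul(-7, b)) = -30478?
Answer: Rational(-12855858385654, 63231) ≈ -2.0332e+8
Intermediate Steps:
b = Rational(30481, 7) (b = Add(Rational(3, 7), Mul(Rational(-1, 7), -30478)) = Add(Rational(3, 7), 4354) = Rational(30481, 7) ≈ 4354.4)
Mul(Add(b, Mul(-11560, Pow(-9033, -1))), Add(-45833, -845)) = Mul(Add(Rational(30481, 7), Mul(-11560, Pow(-9033, -1))), Add(-45833, -845)) = Mul(Add(Rational(30481, 7), Mul(-11560, Rational(-1, 9033))), -46678) = Mul(Add(Rational(30481, 7), Rational(11560, 9033)), -46678) = Mul(Rational(275415793, 63231), -46678) = Rational(-12855858385654, 63231)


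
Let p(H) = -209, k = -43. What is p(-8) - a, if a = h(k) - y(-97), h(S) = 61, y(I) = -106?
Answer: -376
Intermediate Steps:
a = 167 (a = 61 - 1*(-106) = 61 + 106 = 167)
p(-8) - a = -209 - 1*167 = -209 - 167 = -376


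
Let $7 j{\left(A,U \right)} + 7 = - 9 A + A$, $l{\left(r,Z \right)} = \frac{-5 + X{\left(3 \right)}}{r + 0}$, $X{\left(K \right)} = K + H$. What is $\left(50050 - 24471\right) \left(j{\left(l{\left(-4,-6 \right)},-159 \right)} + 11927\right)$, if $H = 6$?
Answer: $\frac{2135590710}{7} \approx 3.0508 \cdot 10^{8}$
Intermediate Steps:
$X{\left(K \right)} = 6 + K$ ($X{\left(K \right)} = K + 6 = 6 + K$)
$l{\left(r,Z \right)} = \frac{4}{r}$ ($l{\left(r,Z \right)} = \frac{-5 + \left(6 + 3\right)}{r + 0} = \frac{-5 + 9}{r} = \frac{4}{r}$)
$j{\left(A,U \right)} = -1 - \frac{8 A}{7}$ ($j{\left(A,U \right)} = -1 + \frac{- 9 A + A}{7} = -1 + \frac{\left(-8\right) A}{7} = -1 - \frac{8 A}{7}$)
$\left(50050 - 24471\right) \left(j{\left(l{\left(-4,-6 \right)},-159 \right)} + 11927\right) = \left(50050 - 24471\right) \left(\left(-1 - \frac{8 \frac{4}{-4}}{7}\right) + 11927\right) = 25579 \left(\left(-1 - \frac{8 \cdot 4 \left(- \frac{1}{4}\right)}{7}\right) + 11927\right) = 25579 \left(\left(-1 - - \frac{8}{7}\right) + 11927\right) = 25579 \left(\left(-1 + \frac{8}{7}\right) + 11927\right) = 25579 \left(\frac{1}{7} + 11927\right) = 25579 \cdot \frac{83490}{7} = \frac{2135590710}{7}$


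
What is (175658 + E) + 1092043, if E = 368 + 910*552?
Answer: 1770389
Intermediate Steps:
E = 502688 (E = 368 + 502320 = 502688)
(175658 + E) + 1092043 = (175658 + 502688) + 1092043 = 678346 + 1092043 = 1770389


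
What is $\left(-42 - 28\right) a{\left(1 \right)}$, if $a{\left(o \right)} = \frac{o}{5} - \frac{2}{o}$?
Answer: $126$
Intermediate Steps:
$a{\left(o \right)} = - \frac{2}{o} + \frac{o}{5}$ ($a{\left(o \right)} = o \frac{1}{5} - \frac{2}{o} = \frac{o}{5} - \frac{2}{o} = - \frac{2}{o} + \frac{o}{5}$)
$\left(-42 - 28\right) a{\left(1 \right)} = \left(-42 - 28\right) \left(- \frac{2}{1} + \frac{1}{5} \cdot 1\right) = - 70 \left(\left(-2\right) 1 + \frac{1}{5}\right) = - 70 \left(-2 + \frac{1}{5}\right) = \left(-70\right) \left(- \frac{9}{5}\right) = 126$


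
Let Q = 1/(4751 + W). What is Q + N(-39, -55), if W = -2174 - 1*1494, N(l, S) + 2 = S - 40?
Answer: -105050/1083 ≈ -96.999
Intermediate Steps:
N(l, S) = -42 + S (N(l, S) = -2 + (S - 40) = -2 + (-40 + S) = -42 + S)
W = -3668 (W = -2174 - 1494 = -3668)
Q = 1/1083 (Q = 1/(4751 - 3668) = 1/1083 ≈ 0.00092336)
Q + N(-39, -55) = 1/1083 + (-42 - 55) = 1/1083 - 97 = -105050/1083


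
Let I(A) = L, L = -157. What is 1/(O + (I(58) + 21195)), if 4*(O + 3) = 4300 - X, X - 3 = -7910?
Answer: 4/96347 ≈ 4.1517e-5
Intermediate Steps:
X = -7907 (X = 3 - 7910 = -7907)
I(A) = -157
O = 12195/4 (O = -3 + (4300 - 1*(-7907))/4 = -3 + (4300 + 7907)/4 = -3 + (1/4)*12207 = -3 + 12207/4 = 12195/4 ≈ 3048.8)
1/(O + (I(58) + 21195)) = 1/(12195/4 + (-157 + 21195)) = 1/(12195/4 + 21038) = 1/(96347/4) = 4/96347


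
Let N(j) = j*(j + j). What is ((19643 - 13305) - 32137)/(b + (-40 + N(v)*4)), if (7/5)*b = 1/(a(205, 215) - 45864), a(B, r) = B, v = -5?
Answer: -8245695787/51138075 ≈ -161.24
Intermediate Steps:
N(j) = 2*j² (N(j) = j*(2*j) = 2*j²)
b = -5/319613 (b = 5/(7*(205 - 45864)) = (5/7)/(-45659) = (5/7)*(-1/45659) = -5/319613 ≈ -1.5644e-5)
((19643 - 13305) - 32137)/(b + (-40 + N(v)*4)) = ((19643 - 13305) - 32137)/(-5/319613 + (-40 + (2*(-5)²)*4)) = (6338 - 32137)/(-5/319613 + (-40 + (2*25)*4)) = -25799/(-5/319613 + (-40 + 50*4)) = -25799/(-5/319613 + (-40 + 200)) = -25799/(-5/319613 + 160) = -25799/51138075/319613 = -25799*319613/51138075 = -8245695787/51138075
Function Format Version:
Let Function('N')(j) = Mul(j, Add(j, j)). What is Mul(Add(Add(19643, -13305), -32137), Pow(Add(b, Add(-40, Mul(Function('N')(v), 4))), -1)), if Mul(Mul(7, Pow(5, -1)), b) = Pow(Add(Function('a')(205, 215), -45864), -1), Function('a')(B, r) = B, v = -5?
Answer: Rational(-8245695787, 51138075) ≈ -161.24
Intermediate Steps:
Function('N')(j) = Mul(2, Pow(j, 2)) (Function('N')(j) = Mul(j, Mul(2, j)) = Mul(2, Pow(j, 2)))
b = Rational(-5, 319613) (b = Mul(Rational(5, 7), Pow(Add(205, -45864), -1)) = Mul(Rational(5, 7), Pow(-45659, -1)) = Mul(Rational(5, 7), Rational(-1, 45659)) = Rational(-5, 319613) ≈ -1.5644e-5)
Mul(Add(Add(19643, -13305), -32137), Pow(Add(b, Add(-40, Mul(Function('N')(v), 4))), -1)) = Mul(Add(Add(19643, -13305), -32137), Pow(Add(Rational(-5, 319613), Add(-40, Mul(Mul(2, Pow(-5, 2)), 4))), -1)) = Mul(Add(6338, -32137), Pow(Add(Rational(-5, 319613), Add(-40, Mul(Mul(2, 25), 4))), -1)) = Mul(-25799, Pow(Add(Rational(-5, 319613), Add(-40, Mul(50, 4))), -1)) = Mul(-25799, Pow(Add(Rational(-5, 319613), Add(-40, 200)), -1)) = Mul(-25799, Pow(Add(Rational(-5, 319613), 160), -1)) = Mul(-25799, Pow(Rational(51138075, 319613), -1)) = Mul(-25799, Rational(319613, 51138075)) = Rational(-8245695787, 51138075)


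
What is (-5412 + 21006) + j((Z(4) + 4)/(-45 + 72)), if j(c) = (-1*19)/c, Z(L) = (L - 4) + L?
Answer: 124239/8 ≈ 15530.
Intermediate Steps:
Z(L) = -4 + 2*L (Z(L) = (-4 + L) + L = -4 + 2*L)
j(c) = -19/c
(-5412 + 21006) + j((Z(4) + 4)/(-45 + 72)) = (-5412 + 21006) - 19*(-45 + 72)/((-4 + 2*4) + 4) = 15594 - 19*27/((-4 + 8) + 4) = 15594 - 19*27/(4 + 4) = 15594 - 19/(8*(1/27)) = 15594 - 19/8/27 = 15594 - 19*27/8 = 15594 - 513/8 = 124239/8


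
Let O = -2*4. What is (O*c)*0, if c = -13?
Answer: 0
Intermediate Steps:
O = -8
(O*c)*0 = -8*(-13)*0 = 104*0 = 0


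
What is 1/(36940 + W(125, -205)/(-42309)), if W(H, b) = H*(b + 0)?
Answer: 42309/1562920085 ≈ 2.7070e-5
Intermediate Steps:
W(H, b) = H*b
1/(36940 + W(125, -205)/(-42309)) = 1/(36940 + (125*(-205))/(-42309)) = 1/(36940 - 25625*(-1/42309)) = 1/(36940 + 25625/42309) = 1/(1562920085/42309) = 42309/1562920085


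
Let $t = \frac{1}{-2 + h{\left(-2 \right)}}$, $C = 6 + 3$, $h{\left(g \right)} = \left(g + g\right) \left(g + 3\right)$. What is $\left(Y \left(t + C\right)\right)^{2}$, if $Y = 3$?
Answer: $\frac{2809}{4} \approx 702.25$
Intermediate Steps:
$h{\left(g \right)} = 2 g \left(3 + g\right)$
$C = 9$
$t = - \frac{1}{6}$ ($t = \frac{1}{-2 + 2 \left(-2\right) \left(3 - 2\right)} = \frac{1}{-2 + 2 \left(-2\right) 1} = \frac{1}{-2 - 4} = \frac{1}{-6} = - \frac{1}{6} \approx -0.16667$)
$\left(Y \left(t + C\right)\right)^{2} = \left(3 \left(- \frac{1}{6} + 9\right)\right)^{2} = \left(3 \cdot \frac{53}{6}\right)^{2} = \left(\frac{53}{2}\right)^{2} = \frac{2809}{4}$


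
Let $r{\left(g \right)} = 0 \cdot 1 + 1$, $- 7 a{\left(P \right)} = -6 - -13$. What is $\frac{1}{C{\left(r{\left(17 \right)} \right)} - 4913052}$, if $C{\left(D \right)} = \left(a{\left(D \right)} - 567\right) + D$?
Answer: $- \frac{1}{4913619} \approx -2.0352 \cdot 10^{-7}$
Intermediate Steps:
$a{\left(P \right)} = -1$ ($a{\left(P \right)} = - \frac{-6 - -13}{7} = - \frac{-6 + 13}{7} = \left(- \frac{1}{7}\right) 7 = -1$)
$r{\left(g \right)} = 1$ ($r{\left(g \right)} = 0 + 1 = 1$)
$C{\left(D \right)} = -568 + D$ ($C{\left(D \right)} = \left(-1 - 567\right) + D = -568 + D$)
$\frac{1}{C{\left(r{\left(17 \right)} \right)} - 4913052} = \frac{1}{\left(-568 + 1\right) - 4913052} = \frac{1}{-567 - 4913052} = \frac{1}{-4913619} = - \frac{1}{4913619}$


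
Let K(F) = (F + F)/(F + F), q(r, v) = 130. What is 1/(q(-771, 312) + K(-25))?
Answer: 1/131 ≈ 0.0076336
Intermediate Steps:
K(F) = 1 (K(F) = (2*F)/((2*F)) = (2*F)*(1/(2*F)) = 1)
1/(q(-771, 312) + K(-25)) = 1/(130 + 1) = 1/131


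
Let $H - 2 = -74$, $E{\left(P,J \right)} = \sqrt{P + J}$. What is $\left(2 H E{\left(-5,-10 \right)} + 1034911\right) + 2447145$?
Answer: $3482056 - 144 i \sqrt{15} \approx 3.4821 \cdot 10^{6} - 557.71 i$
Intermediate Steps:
$E{\left(P,J \right)} = \sqrt{J + P}$
$H = -72$ ($H = 2 - 74 = -72$)
$\left(2 H E{\left(-5,-10 \right)} + 1034911\right) + 2447145 = \left(2 \left(-72\right) \sqrt{-10 - 5} + 1034911\right) + 2447145 = \left(- 144 \sqrt{-15} + 1034911\right) + 2447145 = \left(- 144 i \sqrt{15} + 1034911\right) + 2447145 = \left(1034911 - 144 i \sqrt{15}\right) + 2447145 = 3482056 - 144 i \sqrt{15}$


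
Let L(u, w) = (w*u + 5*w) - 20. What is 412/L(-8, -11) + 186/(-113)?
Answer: 44138/1469 ≈ 30.046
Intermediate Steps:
L(u, w) = -20 + 5*w + u*w (L(u, w) = (u*w + 5*w) - 20 = (5*w + u*w) - 20 = -20 + 5*w + u*w)
412/L(-8, -11) + 186/(-113) = 412/(-20 + 5*(-11) - 8*(-11)) + 186/(-113) = 412/(-20 - 55 + 88) + 186*(-1/113) = 412/13 - 186/113 = 44138/1469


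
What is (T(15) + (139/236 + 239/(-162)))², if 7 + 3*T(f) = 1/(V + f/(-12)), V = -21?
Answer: 30284891055241/2894503352976 ≈ 10.463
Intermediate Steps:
T(f) = -7/3 + 1/(3*(-21 - f/12)) (T(f) = -7/3 + 1/(3*(-21 + f/(-12))) = -7/3 + 1/(3*(-21 + f*(-1/12))) = -7/3 + 1/(3*(-21 - f/12)))
(T(15) + (139/236 + 239/(-162)))² = ((-1776 - 7*15)/(3*(252 + 15)) + (139/236 + 239/(-162)))² = ((⅓)*(-1776 - 105)/267 + (139*(1/236) + 239*(-1/162)))² = ((⅓)*(1/267)*(-1881) + (139/236 - 239/162))² = (-209/89 - 16943/19116)² = (-5503171/1701324)² = 30284891055241/2894503352976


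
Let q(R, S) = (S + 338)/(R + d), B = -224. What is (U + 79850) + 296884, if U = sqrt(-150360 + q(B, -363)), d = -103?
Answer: 376734 + I*sqrt(16077836265)/327 ≈ 3.7673e+5 + 387.76*I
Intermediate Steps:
q(R, S) = (338 + S)/(-103 + R) (q(R, S) = (S + 338)/(R - 103) = (338 + S)/(-103 + R))
U = I*sqrt(16077836265)/327 (U = sqrt(-150360 + (338 - 363)/(-103 - 224)) = sqrt(-150360 - 25/(-327)) = sqrt(-150360 - 1/327*(-25)) = sqrt(-150360 + 25/327) = sqrt(-49167695/327) = I*sqrt(16077836265)/327 ≈ 387.76*I)
(U + 79850) + 296884 = (I*sqrt(16077836265)/327 + 79850) + 296884 = (79850 + I*sqrt(16077836265)/327) + 296884 = 376734 + I*sqrt(16077836265)/327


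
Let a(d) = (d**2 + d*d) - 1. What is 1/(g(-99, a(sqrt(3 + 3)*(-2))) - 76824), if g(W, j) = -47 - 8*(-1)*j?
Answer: -1/76495 ≈ -1.3073e-5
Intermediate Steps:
a(d) = -1 + 2*d**2 (a(d) = (d**2 + d**2) - 1 = 2*d**2 - 1 = -1 + 2*d**2)
g(W, j) = -47 + 8*j (g(W, j) = -47 - (-8)*j = -47 + 8*j)
1/(g(-99, a(sqrt(3 + 3)*(-2))) - 76824) = 1/((-47 + 8*(-1 + 2*(sqrt(3 + 3)*(-2))**2)) - 76824) = 1/((-47 + 8*(-1 + 2*(sqrt(6)*(-2))**2)) - 76824) = 1/((-47 + 8*(-1 + 2*(-2*sqrt(6))**2)) - 76824) = 1/((-47 + 8*(-1 + 2*24)) - 76824) = 1/((-47 + 8*(-1 + 48)) - 76824) = 1/((-47 + 8*47) - 76824) = 1/((-47 + 376) - 76824) = 1/(329 - 76824) = 1/(-76495) = -1/76495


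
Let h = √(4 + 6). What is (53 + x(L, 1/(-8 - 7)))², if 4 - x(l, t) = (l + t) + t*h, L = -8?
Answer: 952586/225 + 1952*√10/225 ≈ 4261.1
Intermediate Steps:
h = √10 ≈ 3.1623
x(l, t) = 4 - l - t - t*√10 (x(l, t) = 4 - ((l + t) + t*√10) = 4 - (l + t + t*√10) = 4 + (-l - t - t*√10) = 4 - l - t - t*√10)
(53 + x(L, 1/(-8 - 7)))² = (53 + (4 - 1*(-8) - 1/(-8 - 7) - √10/(-8 - 7)))² = (53 + (4 + 8 - 1/(-15) - 1*√10/(-15)))² = (53 + (4 + 8 - 1*(-1/15) - 1*(-1/15)*√10))² = (53 + (4 + 8 + 1/15 + √10/15))² = (53 + (181/15 + √10/15))² = (976/15 + √10/15)²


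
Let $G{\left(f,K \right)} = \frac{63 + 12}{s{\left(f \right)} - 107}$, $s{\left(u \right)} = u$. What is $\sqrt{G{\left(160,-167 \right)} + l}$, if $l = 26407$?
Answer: $\frac{\sqrt{74181238}}{53} \approx 162.51$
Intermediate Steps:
$G{\left(f,K \right)} = \frac{75}{-107 + f}$ ($G{\left(f,K \right)} = \frac{63 + 12}{f - 107} = \frac{75}{-107 + f}$)
$\sqrt{G{\left(160,-167 \right)} + l} = \sqrt{\frac{75}{-107 + 160} + 26407} = \sqrt{\frac{75}{53} + 26407} = \sqrt{\frac{1399646}{53}} = \frac{\sqrt{74181238}}{53}$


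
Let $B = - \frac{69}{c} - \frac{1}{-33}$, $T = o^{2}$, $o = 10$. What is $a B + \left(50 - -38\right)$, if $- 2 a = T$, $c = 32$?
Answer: $\frac{102589}{528} \approx 194.3$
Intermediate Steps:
$T = 100$ ($T = 10^{2} = 100$)
$B = - \frac{2245}{1056}$ ($B = - \frac{69}{32} - \frac{1}{-33} = \left(-69\right) \frac{1}{32} - - \frac{1}{33} = - \frac{69}{32} + \frac{1}{33} = - \frac{2245}{1056} \approx -2.1259$)
$a = -50$ ($a = \left(- \frac{1}{2}\right) 100 = -50$)
$a B + \left(50 - -38\right) = \left(-50\right) \left(- \frac{2245}{1056}\right) + \left(50 - -38\right) = \frac{56125}{528} + \left(50 + 38\right) = \frac{56125}{528} + 88 = \frac{102589}{528}$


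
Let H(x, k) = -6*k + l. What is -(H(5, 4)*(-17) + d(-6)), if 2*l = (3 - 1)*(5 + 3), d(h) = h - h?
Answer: -272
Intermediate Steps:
d(h) = 0
l = 8 (l = ((3 - 1)*(5 + 3))/2 = (2*8)/2 = (1/2)*16 = 8)
H(x, k) = 8 - 6*k (H(x, k) = -6*k + 8 = 8 - 6*k)
-(H(5, 4)*(-17) + d(-6)) = -((8 - 6*4)*(-17) + 0) = -((8 - 24)*(-17) + 0) = -(-16*(-17) + 0) = -(272 + 0) = -1*272 = -272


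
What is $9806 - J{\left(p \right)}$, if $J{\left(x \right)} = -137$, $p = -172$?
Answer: $9943$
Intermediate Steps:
$9806 - J{\left(p \right)} = 9806 - -137 = 9806 + 137 = 9943$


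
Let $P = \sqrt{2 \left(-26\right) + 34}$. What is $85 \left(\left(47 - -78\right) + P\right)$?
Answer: $10625 + 255 i \sqrt{2} \approx 10625.0 + 360.62 i$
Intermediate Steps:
$P = 3 i \sqrt{2}$ ($P = \sqrt{-52 + 34} = \sqrt{-18} = 3 i \sqrt{2} \approx 4.2426 i$)
$85 \left(\left(47 - -78\right) + P\right) = 85 \left(\left(47 - -78\right) + 3 i \sqrt{2}\right) = 85 \left(\left(47 + 78\right) + 3 i \sqrt{2}\right) = 85 \left(125 + 3 i \sqrt{2}\right) = 10625 + 255 i \sqrt{2}$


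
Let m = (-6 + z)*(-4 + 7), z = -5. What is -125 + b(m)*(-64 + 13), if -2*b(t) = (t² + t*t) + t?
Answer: 109145/2 ≈ 54573.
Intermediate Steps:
m = -33 (m = (-6 - 5)*(-4 + 7) = -11*3 = -33)
b(t) = -t² - t/2 (b(t) = -((t² + t*t) + t)/2 = -((t² + t²) + t)/2 = -(2*t² + t)/2 = -(t + 2*t²)/2 = -t² - t/2)
-125 + b(m)*(-64 + 13) = -125 + (-1*(-33)*(½ - 33))*(-64 + 13) = -125 - 1*(-33)*(-65/2)*(-51) = -125 - 2145/2*(-51) = -125 + 109395/2 = 109145/2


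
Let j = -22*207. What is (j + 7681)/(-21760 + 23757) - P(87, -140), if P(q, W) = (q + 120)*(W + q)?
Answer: 21912214/1997 ≈ 10973.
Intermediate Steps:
P(q, W) = (120 + q)*(W + q)
j = -4554
(j + 7681)/(-21760 + 23757) - P(87, -140) = (-4554 + 7681)/(-21760 + 23757) - (87² + 120*(-140) + 120*87 - 140*87) = 3127/1997 - (7569 - 16800 + 10440 - 12180) = 3127*(1/1997) - 1*(-10971) = 3127/1997 + 10971 = 21912214/1997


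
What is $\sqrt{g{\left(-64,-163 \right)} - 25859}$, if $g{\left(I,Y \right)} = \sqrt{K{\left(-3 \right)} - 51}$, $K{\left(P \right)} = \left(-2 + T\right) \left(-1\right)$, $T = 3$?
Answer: $\sqrt{-25859 + 2 i \sqrt{13}} \approx 0.022 + 160.81 i$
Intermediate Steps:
$K{\left(P \right)} = -1$ ($K{\left(P \right)} = \left(-2 + 3\right) \left(-1\right) = 1 \left(-1\right) = -1$)
$g{\left(I,Y \right)} = 2 i \sqrt{13}$ ($g{\left(I,Y \right)} = \sqrt{-1 - 51} = \sqrt{-52} = 2 i \sqrt{13}$)
$\sqrt{g{\left(-64,-163 \right)} - 25859} = \sqrt{2 i \sqrt{13} - 25859} = \sqrt{-25859 + 2 i \sqrt{13}}$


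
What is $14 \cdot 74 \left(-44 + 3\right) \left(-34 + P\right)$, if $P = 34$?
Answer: $0$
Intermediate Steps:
$14 \cdot 74 \left(-44 + 3\right) \left(-34 + P\right) = 14 \cdot 74 \left(-44 + 3\right) \left(-34 + 34\right) = 1036 \left(\left(-41\right) 0\right) = 1036 \cdot 0 = 0$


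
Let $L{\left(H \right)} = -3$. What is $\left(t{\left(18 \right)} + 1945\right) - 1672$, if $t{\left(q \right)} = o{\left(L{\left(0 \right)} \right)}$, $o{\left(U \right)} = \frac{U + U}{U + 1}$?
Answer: $276$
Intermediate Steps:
$o{\left(U \right)} = \frac{2 U}{1 + U}$
$t{\left(q \right)} = 3$ ($t{\left(q \right)} = 2 \left(-3\right) \frac{1}{1 - 3} = 2 \left(-3\right) \frac{1}{-2} = 2 \left(-3\right) \left(- \frac{1}{2}\right) = 3$)
$\left(t{\left(18 \right)} + 1945\right) - 1672 = \left(3 + 1945\right) - 1672 = 1948 - 1672 = 276$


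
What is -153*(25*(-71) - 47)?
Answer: 278766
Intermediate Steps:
-153*(25*(-71) - 47) = -153*(-1775 - 47) = -153*(-1822) = 278766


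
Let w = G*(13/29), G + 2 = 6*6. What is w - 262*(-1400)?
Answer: 10637642/29 ≈ 3.6682e+5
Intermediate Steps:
G = 34 (G = -2 + 6*6 = -2 + 36 = 34)
w = 442/29 (w = 34*(13/29) = 442/29 ≈ 15.241)
w - 262*(-1400) = 442/29 - 262*(-1400) = 442/29 + 366800 = 10637642/29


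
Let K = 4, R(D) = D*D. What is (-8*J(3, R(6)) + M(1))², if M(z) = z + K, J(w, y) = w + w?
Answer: 1849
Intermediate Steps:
R(D) = D²
J(w, y) = 2*w
M(z) = 4 + z (M(z) = z + 4 = 4 + z)
(-8*J(3, R(6)) + M(1))² = (-16*3 + (4 + 1))² = (-8*6 + 5)² = (-48 + 5)² = (-43)² = 1849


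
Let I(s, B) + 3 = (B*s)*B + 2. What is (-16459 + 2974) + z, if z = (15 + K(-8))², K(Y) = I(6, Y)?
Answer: 144919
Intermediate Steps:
I(s, B) = -1 + s*B² (I(s, B) = -3 + ((B*s)*B + 2) = -3 + (s*B² + 2) = -3 + (2 + s*B²) = -1 + s*B²)
K(Y) = -1 + 6*Y²
z = 158404 (z = (15 + (-1 + 6*(-8)²))² = (15 + (-1 + 6*64))² = (15 + (-1 + 384))² = (15 + 383)² = 398² = 158404)
(-16459 + 2974) + z = (-16459 + 2974) + 158404 = -13485 + 158404 = 144919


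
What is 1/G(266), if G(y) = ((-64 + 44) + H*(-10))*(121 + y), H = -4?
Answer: 1/7740 ≈ 0.00012920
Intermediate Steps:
G(y) = 2420 + 20*y (G(y) = ((-64 + 44) - 4*(-10))*(121 + y) = (-20 + 40)*(121 + y) = 20*(121 + y) = 2420 + 20*y)
1/G(266) = 1/(2420 + 20*266) = 1/(2420 + 5320) = 1/7740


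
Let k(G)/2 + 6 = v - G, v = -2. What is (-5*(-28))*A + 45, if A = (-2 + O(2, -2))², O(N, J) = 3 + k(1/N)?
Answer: 35885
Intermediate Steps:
k(G) = -16 - 2*G (k(G) = -12 + 2*(-2 - G) = -12 + (-4 - 2*G) = -16 - 2*G)
O(N, J) = -13 - 2/N (O(N, J) = 3 + (-16 - 2/N) = -13 - 2/N)
A = 256 (A = (-2 + (-13 - 2/2))² = (-2 + (-13 - 2*½))² = (-2 + (-13 - 1))² = (-2 - 14)² = (-16)² = 256)
(-5*(-28))*A + 45 = -5*(-28)*256 + 45 = 140*256 + 45 = 35840 + 45 = 35885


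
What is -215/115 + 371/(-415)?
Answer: -26378/9545 ≈ -2.7635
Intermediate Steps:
-215/115 + 371/(-415) = -215*1/115 + 371*(-1/415) = -43/23 - 371/415 = -26378/9545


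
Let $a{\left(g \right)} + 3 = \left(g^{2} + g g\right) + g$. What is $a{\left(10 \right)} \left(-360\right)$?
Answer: $-74520$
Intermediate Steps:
$a{\left(g \right)} = -3 + g + 2 g^{2}$ ($a{\left(g \right)} = -3 + \left(\left(g^{2} + g g\right) + g\right) = -3 + \left(\left(g^{2} + g^{2}\right) + g\right) = -3 + \left(2 g^{2} + g\right) = -3 + \left(g + 2 g^{2}\right) = -3 + g + 2 g^{2}$)
$a{\left(10 \right)} \left(-360\right) = \left(-3 + 10 + 2 \cdot 10^{2}\right) \left(-360\right) = \left(-3 + 10 + 2 \cdot 100\right) \left(-360\right) = \left(-3 + 10 + 200\right) \left(-360\right) = 207 \left(-360\right) = -74520$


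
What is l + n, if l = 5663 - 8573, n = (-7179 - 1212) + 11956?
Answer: 655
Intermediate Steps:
n = 3565 (n = -8391 + 11956 = 3565)
l = -2910
l + n = -2910 + 3565 = 655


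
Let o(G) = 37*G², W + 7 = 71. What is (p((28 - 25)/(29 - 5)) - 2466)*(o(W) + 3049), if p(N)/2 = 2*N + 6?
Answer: -758627107/2 ≈ -3.7931e+8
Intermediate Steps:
W = 64 (W = -7 + 71 = 64)
p(N) = 12 + 4*N (p(N) = 2*(2*N + 6) = 2*(6 + 2*N) = 12 + 4*N)
(p((28 - 25)/(29 - 5)) - 2466)*(o(W) + 3049) = ((12 + 4*((28 - 25)/(29 - 5))) - 2466)*(37*64² + 3049) = ((12 + 4*(3/24)) - 2466)*(37*4096 + 3049) = ((12 + 4*(3*(1/24))) - 2466)*(151552 + 3049) = ((12 + 4*(⅛)) - 2466)*154601 = ((12 + ½) - 2466)*154601 = (25/2 - 2466)*154601 = -4907/2*154601 = -758627107/2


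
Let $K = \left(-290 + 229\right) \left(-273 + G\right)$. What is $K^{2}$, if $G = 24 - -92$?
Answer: $91718929$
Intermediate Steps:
$G = 116$ ($G = 24 + 92 = 116$)
$K = 9577$ ($K = \left(-290 + 229\right) \left(-273 + 116\right) = \left(-61\right) \left(-157\right) = 9577$)
$K^{2} = 9577^{2} = 91718929$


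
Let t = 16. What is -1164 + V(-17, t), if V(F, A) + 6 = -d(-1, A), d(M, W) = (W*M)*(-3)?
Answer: -1218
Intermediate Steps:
d(M, W) = -3*M*W (d(M, W) = (M*W)*(-3) = -3*M*W)
V(F, A) = -6 - 3*A (V(F, A) = -6 - (-3)*(-1)*A = -6 - 3*A)
-1164 + V(-17, t) = -1164 + (-6 - 3*16) = -1164 + (-6 - 48) = -1164 - 54 = -1218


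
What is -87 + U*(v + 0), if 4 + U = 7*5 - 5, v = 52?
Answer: 1265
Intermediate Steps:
U = 26 (U = -4 + (7*5 - 5) = -4 + (35 - 5) = -4 + 30 = 26)
-87 + U*(v + 0) = -87 + 26*(52 + 0) = -87 + 26*52 = -87 + 1352 = 1265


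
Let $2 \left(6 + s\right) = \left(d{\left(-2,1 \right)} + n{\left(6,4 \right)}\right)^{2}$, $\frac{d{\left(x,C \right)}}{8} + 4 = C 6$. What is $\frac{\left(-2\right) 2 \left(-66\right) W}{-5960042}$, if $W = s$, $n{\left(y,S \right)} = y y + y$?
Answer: $- \frac{20112}{270911} \approx -0.074238$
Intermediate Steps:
$n{\left(y,S \right)} = y + y^{2}$ ($n{\left(y,S \right)} = y^{2} + y = y + y^{2}$)
$d{\left(x,C \right)} = -32 + 48 C$ ($d{\left(x,C \right)} = -32 + 8 C 6 = -32 + 8 \cdot 6 C = -32 + 48 C$)
$s = 1676$ ($s = -6 + \frac{\left(\left(-32 + 48 \cdot 1\right) + 6 \left(1 + 6\right)\right)^{2}}{2} = -6 + \frac{\left(\left(-32 + 48\right) + 6 \cdot 7\right)^{2}}{2} = -6 + \frac{\left(16 + 42\right)^{2}}{2} = -6 + \frac{58^{2}}{2} = -6 + \frac{1}{2} \cdot 3364 = -6 + 1682 = 1676$)
$W = 1676$
$\frac{\left(-2\right) 2 \left(-66\right) W}{-5960042} = \frac{\left(-2\right) 2 \left(-66\right) 1676}{-5960042} = \left(-4\right) \left(-66\right) 1676 \left(- \frac{1}{5960042}\right) = 264 \cdot 1676 \left(- \frac{1}{5960042}\right) = 442464 \left(- \frac{1}{5960042}\right) = - \frac{20112}{270911}$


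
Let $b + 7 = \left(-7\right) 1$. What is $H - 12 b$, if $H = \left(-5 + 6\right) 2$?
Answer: $170$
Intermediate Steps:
$H = 2$ ($H = 1 \cdot 2 = 2$)
$b = -14$ ($b = -7 - 7 = -14$)
$H - 12 b = 2 - -168 = 2 + 168 = 170$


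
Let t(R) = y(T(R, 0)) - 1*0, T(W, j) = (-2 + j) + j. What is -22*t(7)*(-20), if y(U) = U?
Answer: -880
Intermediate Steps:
T(W, j) = -2 + 2*j
t(R) = -2 (t(R) = (-2 + 2*0) - 1*0 = (-2 + 0) + 0 = -2 + 0 = -2)
-22*t(7)*(-20) = -22*(-2)*(-20) = 44*(-20) = -880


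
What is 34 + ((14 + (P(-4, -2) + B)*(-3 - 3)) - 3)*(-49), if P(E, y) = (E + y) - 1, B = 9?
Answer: 83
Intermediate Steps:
P(E, y) = -1 + E + y
34 + ((14 + (P(-4, -2) + B)*(-3 - 3)) - 3)*(-49) = 34 + ((14 + ((-1 - 4 - 2) + 9)*(-3 - 3)) - 3)*(-49) = 34 + ((14 + (-7 + 9)*(-6)) - 3)*(-49) = 34 + ((14 + 2*(-6)) - 3)*(-49) = 34 + ((14 - 12) - 3)*(-49) = 34 + (2 - 3)*(-49) = 34 - 1*(-49) = 34 + 49 = 83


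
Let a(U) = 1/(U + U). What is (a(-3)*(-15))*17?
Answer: 85/2 ≈ 42.500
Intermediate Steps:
a(U) = 1/(2*U)
(a(-3)*(-15))*17 = (((½)/(-3))*(-15))*17 = (((½)*(-⅓))*(-15))*17 = -⅙*(-15)*17 = (5/2)*17 = 85/2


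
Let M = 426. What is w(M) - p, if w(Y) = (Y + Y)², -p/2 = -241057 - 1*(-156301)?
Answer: 556392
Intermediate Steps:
p = 169512 (p = -2*(-241057 - 1*(-156301)) = -2*(-241057 + 156301) = -2*(-84756) = 169512)
w(Y) = 4*Y² (w(Y) = (2*Y)² = 4*Y²)
w(M) - p = 4*426² - 1*169512 = 4*181476 - 169512 = 725904 - 169512 = 556392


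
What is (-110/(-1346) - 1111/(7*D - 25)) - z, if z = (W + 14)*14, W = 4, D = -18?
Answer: -24852988/101623 ≈ -244.56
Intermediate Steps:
z = 252 (z = (4 + 14)*14 = 18*14 = 252)
(-110/(-1346) - 1111/(7*D - 25)) - z = (-110/(-1346) - 1111/(7*(-18) - 25)) - 1*252 = (-110*(-1/1346) - 1111/(-126 - 25)) - 252 = (55/673 - 1111/(-151)) - 252 = (55/673 - 1111*(-1/151)) - 252 = (55/673 + 1111/151) - 252 = 756008/101623 - 252 = -24852988/101623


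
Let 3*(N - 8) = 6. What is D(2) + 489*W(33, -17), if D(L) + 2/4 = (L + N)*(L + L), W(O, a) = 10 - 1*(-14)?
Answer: 23567/2 ≈ 11784.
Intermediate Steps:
N = 10 (N = 8 + (1/3)*6 = 8 + 2 = 10)
W(O, a) = 24 (W(O, a) = 10 + 14 = 24)
D(L) = -1/2 + 2*L*(10 + L) (D(L) = -1/2 + (L + 10)*(L + L) = -1/2 + (10 + L)*(2*L) = -1/2 + 2*L*(10 + L))
D(2) + 489*W(33, -17) = (-1/2 + 2*2**2 + 20*2) + 489*24 = (-1/2 + 2*4 + 40) + 11736 = (-1/2 + 8 + 40) + 11736 = 95/2 + 11736 = 23567/2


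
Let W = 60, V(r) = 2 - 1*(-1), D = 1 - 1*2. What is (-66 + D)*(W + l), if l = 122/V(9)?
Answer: -20234/3 ≈ -6744.7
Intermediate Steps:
D = -1 (D = 1 - 2 = -1)
V(r) = 3 (V(r) = 2 + 1 = 3)
l = 122/3 ≈ 40.667
(-66 + D)*(W + l) = (-66 - 1)*(60 + 122/3) = -67*302/3 = -20234/3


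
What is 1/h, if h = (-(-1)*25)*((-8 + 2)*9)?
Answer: -1/1350 ≈ -0.00074074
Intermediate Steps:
h = -1350 (h = (-1*(-25))*(-6*9) = 25*(-54) = -1350)
1/h = 1/(-1350) = -1/1350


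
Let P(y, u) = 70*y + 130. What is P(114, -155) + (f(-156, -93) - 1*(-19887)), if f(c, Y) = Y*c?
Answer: 42505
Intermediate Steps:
P(y, u) = 130 + 70*y
P(114, -155) + (f(-156, -93) - 1*(-19887)) = (130 + 70*114) + (-93*(-156) - 1*(-19887)) = (130 + 7980) + (14508 + 19887) = 8110 + 34395 = 42505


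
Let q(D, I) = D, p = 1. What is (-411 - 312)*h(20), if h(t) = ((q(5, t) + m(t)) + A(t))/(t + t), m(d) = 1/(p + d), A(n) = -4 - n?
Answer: 47959/140 ≈ 342.56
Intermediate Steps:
m(d) = 1/(1 + d)
h(t) = (1 + 1/(1 + t) - t)/(2*t) (h(t) = ((5 + 1/(1 + t)) + (-4 - t))/(t + t) = (1 + 1/(1 + t) - t)/((2*t)) = (1 + 1/(1 + t) - t)*(1/(2*t)) = (1 + 1/(1 + t) - t)/(2*t))
(-411 - 312)*h(20) = (-411 - 312)*((½)*(2 - 1*20²)/(20*(1 + 20))) = -723*(2 - 1*400)/(2*20*21) = -723*(2 - 400)/(2*20*21) = -723*(-398)/(2*20*21) = -723*(-199/420) = 47959/140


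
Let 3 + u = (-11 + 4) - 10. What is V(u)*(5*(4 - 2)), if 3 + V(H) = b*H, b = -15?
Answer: 2970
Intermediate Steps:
u = -20 (u = -3 + ((-11 + 4) - 10) = -3 + (-7 - 10) = -3 - 17 = -20)
V(H) = -3 - 15*H
V(u)*(5*(4 - 2)) = (-3 - 15*(-20))*(5*(4 - 2)) = (-3 + 300)*(5*2) = 297*10 = 2970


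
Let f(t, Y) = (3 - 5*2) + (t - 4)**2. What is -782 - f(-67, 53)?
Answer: -5816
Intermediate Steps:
f(t, Y) = -7 + (-4 + t)**2 (f(t, Y) = (3 - 10) + (-4 + t)**2 = -7 + (-4 + t)**2)
-782 - f(-67, 53) = -782 - (-7 + (-4 - 67)**2) = -782 - (-7 + (-71)**2) = -782 - (-7 + 5041) = -782 - 1*5034 = -782 - 5034 = -5816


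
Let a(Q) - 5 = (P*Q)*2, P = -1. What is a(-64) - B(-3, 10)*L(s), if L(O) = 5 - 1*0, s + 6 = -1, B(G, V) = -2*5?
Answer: 183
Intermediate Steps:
B(G, V) = -10
a(Q) = 5 - 2*Q (a(Q) = 5 - Q*2 = 5 - 2*Q)
s = -7 (s = -6 - 1 = -7)
L(O) = 5 (L(O) = 5 + 0 = 5)
a(-64) - B(-3, 10)*L(s) = (5 - 2*(-64)) - (-10)*5 = (5 + 128) - 1*(-50) = 133 + 50 = 183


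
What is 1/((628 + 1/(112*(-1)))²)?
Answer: 12544/4947012225 ≈ 2.5357e-6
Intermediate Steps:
1/((628 + 1/(112*(-1)))²) = 1/((628 + 1/(-112))²) = 1/((628 - 1/112)²) = 1/((70335/112)²) = 1/(4947012225/12544) = 12544/4947012225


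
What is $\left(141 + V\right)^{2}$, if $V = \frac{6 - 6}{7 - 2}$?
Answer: $19881$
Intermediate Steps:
$V = 0$ ($V = \frac{0}{5} = 0 \cdot \frac{1}{5} = 0$)
$\left(141 + V\right)^{2} = \left(141 + 0\right)^{2} = 141^{2} = 19881$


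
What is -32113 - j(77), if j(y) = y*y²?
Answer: -488646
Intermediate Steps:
j(y) = y³
-32113 - j(77) = -32113 - 1*77³ = -32113 - 1*456533 = -32113 - 456533 = -488646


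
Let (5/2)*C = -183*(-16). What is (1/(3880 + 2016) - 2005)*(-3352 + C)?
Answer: 16112675877/3685 ≈ 4.3725e+6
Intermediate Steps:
C = 5856/5 (C = 2*(-183*(-16))/5 = (2/5)*2928 = 5856/5 ≈ 1171.2)
(1/(3880 + 2016) - 2005)*(-3352 + C) = (1/(3880 + 2016) - 2005)*(-3352 + 5856/5) = (1/5896 - 2005)*(-10904/5) = -11821479/5896*(-10904/5) = 16112675877/3685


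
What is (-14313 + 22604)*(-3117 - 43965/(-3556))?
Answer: -91533361317/3556 ≈ -2.5741e+7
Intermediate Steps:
(-14313 + 22604)*(-3117 - 43965/(-3556)) = 8291*(-3117 - 43965*(-1/3556)) = 8291*(-3117 + 43965/3556) = 8291*(-11040087/3556) = -91533361317/3556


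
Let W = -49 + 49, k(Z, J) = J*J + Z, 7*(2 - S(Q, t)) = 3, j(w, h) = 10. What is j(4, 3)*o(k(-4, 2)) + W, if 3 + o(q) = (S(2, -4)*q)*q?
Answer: -30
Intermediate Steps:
S(Q, t) = 11/7 (S(Q, t) = 2 - ⅐*3 = 2 - 3/7 = 11/7)
k(Z, J) = Z + J² (k(Z, J) = J² + Z = Z + J²)
W = 0
o(q) = -3 + 11*q²/7 (o(q) = -3 + (11*q/7)*q = -3 + 11*q²/7)
j(4, 3)*o(k(-4, 2)) + W = 10*(-3 + 11*(-4 + 2²)²/7) + 0 = 10*(-3 + 11*(-4 + 4)²/7) + 0 = 10*(-3 + (11/7)*0²) + 0 = 10*(-3 + (11/7)*0) + 0 = 10*(-3 + 0) + 0 = 10*(-3) + 0 = -30 + 0 = -30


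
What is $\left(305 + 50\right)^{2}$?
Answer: $126025$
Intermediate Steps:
$\left(305 + 50\right)^{2} = 355^{2} = 126025$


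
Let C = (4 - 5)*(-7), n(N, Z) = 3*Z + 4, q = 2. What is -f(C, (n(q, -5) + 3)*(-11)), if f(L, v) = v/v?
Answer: -1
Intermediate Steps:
n(N, Z) = 4 + 3*Z
C = 7 (C = -1*(-7) = 7)
f(L, v) = 1
-f(C, (n(q, -5) + 3)*(-11)) = -1*1 = -1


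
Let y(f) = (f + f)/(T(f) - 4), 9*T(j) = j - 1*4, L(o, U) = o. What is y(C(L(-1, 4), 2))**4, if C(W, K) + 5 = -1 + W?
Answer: 252047376/4879681 ≈ 51.652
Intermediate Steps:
T(j) = -4/9 + j/9 (T(j) = (j - 1*4)/9 = (j - 4)/9 = (-4 + j)/9 = -4/9 + j/9)
C(W, K) = -6 + W (C(W, K) = -5 + (-1 + W) = -6 + W)
y(f) = 2*f/(-40/9 + f/9) (y(f) = (f + f)/((-4/9 + f/9) - 4) = (2*f)/(-40/9 + f/9) = 2*f/(-40/9 + f/9))
y(C(L(-1, 4), 2))**4 = (18*(-6 - 1)/(-40 + (-6 - 1)))**4 = (18*(-7)/(-40 - 7))**4 = (18*(-7)/(-47))**4 = (18*(-7)*(-1/47))**4 = (126/47)**4 = 252047376/4879681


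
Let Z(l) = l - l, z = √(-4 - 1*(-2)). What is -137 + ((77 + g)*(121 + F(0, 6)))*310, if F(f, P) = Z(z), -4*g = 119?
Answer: 3544421/2 ≈ 1.7722e+6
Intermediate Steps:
g = -119/4 (g = -¼*119 = -119/4 ≈ -29.750)
z = I*√2 (z = √(-4 + 2) = √(-2) = I*√2 ≈ 1.4142*I)
Z(l) = 0
F(f, P) = 0
-137 + ((77 + g)*(121 + F(0, 6)))*310 = -137 + ((77 - 119/4)*(121 + 0))*310 = -137 + ((189/4)*121)*310 = -137 + (22869/4)*310 = -137 + 3544695/2 = 3544421/2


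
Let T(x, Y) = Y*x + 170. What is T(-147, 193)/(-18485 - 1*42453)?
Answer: 28201/60938 ≈ 0.46278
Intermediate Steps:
T(x, Y) = 170 + Y*x
T(-147, 193)/(-18485 - 1*42453) = (170 + 193*(-147))/(-18485 - 1*42453) = (170 - 28371)/(-18485 - 42453) = -28201/(-60938) = -28201*(-1/60938) = 28201/60938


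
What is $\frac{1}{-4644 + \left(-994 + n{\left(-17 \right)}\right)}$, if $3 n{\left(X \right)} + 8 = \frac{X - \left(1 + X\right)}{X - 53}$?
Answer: $- \frac{210}{1184539} \approx -0.00017728$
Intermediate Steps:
$n{\left(X \right)} = - \frac{8}{3} - \frac{1}{3 \left(-53 + X\right)}$ ($n{\left(X \right)} = - \frac{8}{3} + \frac{\left(X - \left(1 + X\right)\right) \frac{1}{X - 53}}{3} = - \frac{8}{3} + \frac{\left(-1\right) \frac{1}{-53 + X}}{3} = - \frac{8}{3} - \frac{1}{3 \left(-53 + X\right)}$)
$\frac{1}{-4644 + \left(-994 + n{\left(-17 \right)}\right)} = \frac{1}{-4644 - \left(994 - \frac{423 - -136}{3 \left(-53 - 17\right)}\right)} = \frac{1}{-4644 - \left(994 - \frac{423 + 136}{3 \left(-70\right)}\right)} = \frac{1}{-4644 - \left(994 + \frac{1}{210} \cdot 559\right)} = \frac{1}{-4644 - \frac{209299}{210}} = \frac{1}{- \frac{1184539}{210}} = - \frac{210}{1184539}$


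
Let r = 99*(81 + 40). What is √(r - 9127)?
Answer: 2*√713 ≈ 53.404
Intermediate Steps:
r = 11979 (r = 99*121 = 11979)
√(r - 9127) = √(11979 - 9127) = √2852 = 2*√713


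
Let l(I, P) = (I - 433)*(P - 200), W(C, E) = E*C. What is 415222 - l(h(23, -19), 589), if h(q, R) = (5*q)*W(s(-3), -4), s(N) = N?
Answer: 46839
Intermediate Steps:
W(C, E) = C*E
h(q, R) = 60*q (h(q, R) = (5*q)*(-3*(-4)) = (5*q)*12 = 60*q)
l(I, P) = (-433 + I)*(-200 + P)
415222 - l(h(23, -19), 589) = 415222 - (86600 - 433*589 - 12000*23 + (60*23)*589) = 415222 - (86600 - 255037 - 200*1380 + 1380*589) = 415222 - (86600 - 255037 - 276000 + 812820) = 415222 - 1*368383 = 415222 - 368383 = 46839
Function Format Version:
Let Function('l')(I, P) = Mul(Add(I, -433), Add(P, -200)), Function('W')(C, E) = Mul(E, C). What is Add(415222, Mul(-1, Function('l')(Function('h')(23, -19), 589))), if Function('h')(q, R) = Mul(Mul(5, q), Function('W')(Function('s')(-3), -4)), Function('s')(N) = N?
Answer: 46839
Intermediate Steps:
Function('W')(C, E) = Mul(C, E)
Function('h')(q, R) = Mul(60, q) (Function('h')(q, R) = Mul(Mul(5, q), Mul(-3, -4)) = Mul(Mul(5, q), 12) = Mul(60, q))
Function('l')(I, P) = Mul(Add(-433, I), Add(-200, P))
Add(415222, Mul(-1, Function('l')(Function('h')(23, -19), 589))) = Add(415222, Mul(-1, Add(86600, Mul(-433, 589), Mul(-200, Mul(60, 23)), Mul(Mul(60, 23), 589)))) = Add(415222, Mul(-1, Add(86600, -255037, Mul(-200, 1380), Mul(1380, 589)))) = Add(415222, Mul(-1, Add(86600, -255037, -276000, 812820))) = Add(415222, Mul(-1, 368383)) = Add(415222, -368383) = 46839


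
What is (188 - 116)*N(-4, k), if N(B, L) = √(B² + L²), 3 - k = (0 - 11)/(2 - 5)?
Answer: 48*√37 ≈ 291.97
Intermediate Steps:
k = -⅔ (k = 3 - (0 - 11)/(2 - 5) = 3 - (-11)/(-3) = 3 - (-11)*(-1)/3 = 3 - 1*11/3 = 3 - 11/3 = -⅔ ≈ -0.66667)
(188 - 116)*N(-4, k) = (188 - 116)*√((-4)² + (-⅔)²) = 72*√(16 + 4/9) = 72*√(148/9) = 72*(2*√37/3) = 48*√37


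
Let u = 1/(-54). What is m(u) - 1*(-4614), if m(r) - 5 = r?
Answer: 249425/54 ≈ 4619.0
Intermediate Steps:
u = -1/54 ≈ -0.018519
m(r) = 5 + r
m(u) - 1*(-4614) = (5 - 1/54) - 1*(-4614) = 269/54 + 4614 = 249425/54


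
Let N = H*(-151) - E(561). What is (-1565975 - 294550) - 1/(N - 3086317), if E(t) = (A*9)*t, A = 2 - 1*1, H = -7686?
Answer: -3592264459499/1930780 ≈ -1.8605e+6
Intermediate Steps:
A = 1 (A = 2 - 1 = 1)
E(t) = 9*t (E(t) = (1*9)*t = 9*t)
N = 1155537 (N = -7686*(-151) - 9*561 = 1160586 - 1*5049 = 1160586 - 5049 = 1155537)
(-1565975 - 294550) - 1/(N - 3086317) = (-1565975 - 294550) - 1/(1155537 - 3086317) = -1860525 - 1/(-1930780) = -1860525 - 1*(-1/1930780) = -1860525 + 1/1930780 = -3592264459499/1930780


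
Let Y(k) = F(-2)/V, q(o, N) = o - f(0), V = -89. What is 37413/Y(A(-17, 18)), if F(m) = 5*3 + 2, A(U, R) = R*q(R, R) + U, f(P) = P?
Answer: -3329757/17 ≈ -1.9587e+5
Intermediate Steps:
q(o, N) = o (q(o, N) = o - 1*0 = o + 0 = o)
A(U, R) = U + R² (A(U, R) = R*R + U = R² + U = U + R²)
F(m) = 17 (F(m) = 15 + 2 = 17)
Y(k) = -17/89 (Y(k) = 17/(-89) = 17*(-1/89) = -17/89)
37413/Y(A(-17, 18)) = 37413/(-17/89) = 37413*(-89/17) = -3329757/17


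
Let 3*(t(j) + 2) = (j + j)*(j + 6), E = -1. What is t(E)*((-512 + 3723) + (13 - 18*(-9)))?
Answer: -54176/3 ≈ -18059.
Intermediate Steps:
t(j) = -2 + 2*j*(6 + j)/3 (t(j) = -2 + ((j + j)*(j + 6))/3 = -2 + ((2*j)*(6 + j))/3 = -2 + (2*j*(6 + j))/3 = -2 + 2*j*(6 + j)/3)
t(E)*((-512 + 3723) + (13 - 18*(-9))) = (-2 + 4*(-1) + (⅔)*(-1)²)*((-512 + 3723) + (13 - 18*(-9))) = (-2 - 4 + (⅔)*1)*(3211 + (13 + 162)) = (-2 - 4 + ⅔)*(3211 + 175) = -16/3*3386 = -54176/3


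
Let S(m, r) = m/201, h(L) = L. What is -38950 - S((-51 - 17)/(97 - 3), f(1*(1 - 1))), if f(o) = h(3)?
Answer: -367960616/9447 ≈ -38950.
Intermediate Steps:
f(o) = 3
S(m, r) = m/201 (S(m, r) = m*(1/201) = m/201)
-38950 - S((-51 - 17)/(97 - 3), f(1*(1 - 1))) = -38950 - (-51 - 17)/(97 - 3)/201 = -38950 - (-68/94)/201 = -38950 - (-68*1/94)/201 = -38950 - (-34)/(201*47) = -38950 - 1*(-34/9447) = -38950 + 34/9447 = -367960616/9447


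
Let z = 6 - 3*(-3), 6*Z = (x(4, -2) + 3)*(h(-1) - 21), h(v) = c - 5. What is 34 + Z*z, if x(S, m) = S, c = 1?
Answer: -807/2 ≈ -403.50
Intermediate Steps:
h(v) = -4 (h(v) = 1 - 5 = -4)
Z = -175/6 (Z = ((4 + 3)*(-4 - 21))/6 = (7*(-25))/6 = (1/6)*(-175) = -175/6 ≈ -29.167)
z = 15 (z = 6 + 9 = 15)
34 + Z*z = 34 - 175/6*15 = 34 - 875/2 = -807/2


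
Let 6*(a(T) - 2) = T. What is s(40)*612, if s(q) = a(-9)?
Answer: 306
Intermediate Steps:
a(T) = 2 + T/6
s(q) = ½ (s(q) = 2 + (⅙)*(-9) = 2 - 3/2 = ½)
s(40)*612 = (½)*612 = 306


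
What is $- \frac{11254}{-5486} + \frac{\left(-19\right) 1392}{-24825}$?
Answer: $\frac{70745713}{22698325} \approx 3.1168$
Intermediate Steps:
$- \frac{11254}{-5486} + \frac{\left(-19\right) 1392}{-24825} = \left(-11254\right) \left(- \frac{1}{5486}\right) - - \frac{8816}{8275} = \frac{5627}{2743} + \frac{8816}{8275} = \frac{70745713}{22698325}$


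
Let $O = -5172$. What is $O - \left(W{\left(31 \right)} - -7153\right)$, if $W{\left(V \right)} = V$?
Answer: $-12356$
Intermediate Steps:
$O - \left(W{\left(31 \right)} - -7153\right) = -5172 - \left(31 - -7153\right) = -5172 - \left(31 + 7153\right) = -5172 - 7184 = -12356$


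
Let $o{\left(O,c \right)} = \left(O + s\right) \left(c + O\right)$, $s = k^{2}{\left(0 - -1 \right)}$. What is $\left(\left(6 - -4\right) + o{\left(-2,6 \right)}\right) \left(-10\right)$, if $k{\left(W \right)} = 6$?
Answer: $-1460$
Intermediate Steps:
$s = 36$ ($s = 6^{2} = 36$)
$o{\left(O,c \right)} = \left(36 + O\right) \left(O + c\right)$ ($o{\left(O,c \right)} = \left(O + 36\right) \left(c + O\right) = \left(36 + O\right) \left(O + c\right)$)
$\left(\left(6 - -4\right) + o{\left(-2,6 \right)}\right) \left(-10\right) = \left(\left(6 - -4\right) + \left(\left(-2\right)^{2} + 36 \left(-2\right) + 36 \cdot 6 - 12\right)\right) \left(-10\right) = \left(\left(6 + 4\right) + \left(4 - 72 + 216 - 12\right)\right) \left(-10\right) = \left(10 + 136\right) \left(-10\right) = 146 \left(-10\right) = -1460$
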